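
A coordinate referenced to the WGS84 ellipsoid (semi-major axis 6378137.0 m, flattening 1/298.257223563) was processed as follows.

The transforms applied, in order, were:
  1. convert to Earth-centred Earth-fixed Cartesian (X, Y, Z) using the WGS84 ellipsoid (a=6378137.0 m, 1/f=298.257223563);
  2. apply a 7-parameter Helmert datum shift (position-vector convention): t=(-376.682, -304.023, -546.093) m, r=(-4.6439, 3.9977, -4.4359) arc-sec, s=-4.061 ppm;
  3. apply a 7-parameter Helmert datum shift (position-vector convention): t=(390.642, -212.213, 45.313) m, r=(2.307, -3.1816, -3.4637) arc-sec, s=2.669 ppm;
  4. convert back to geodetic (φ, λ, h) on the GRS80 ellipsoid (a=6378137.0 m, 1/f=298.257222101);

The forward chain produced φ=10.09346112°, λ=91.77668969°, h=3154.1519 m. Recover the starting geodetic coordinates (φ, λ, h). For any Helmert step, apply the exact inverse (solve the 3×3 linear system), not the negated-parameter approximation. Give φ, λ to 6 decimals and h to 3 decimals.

start: φ=10.093461°, λ=91.776690°, h=3154.152 m
→ ECEF (a=6378137.000, f=1/298.257222101): X=-194804.2765, Y=6280154.1721, Z=1110980.3618
→ Helmert⁻¹: X=-195282.7255, Y=6280358.7682, Z=1110864.8523
→ Helmert⁻¹: X=-195063.4494, Y=6280659.0763, Z=1111553.0826
→ geod (Bowring, a=6378137.000): φ=10.09774400°, λ=91.77890900°, h=3759.3080 m

φ=10.097744°, λ=91.778909°, h=3759.308 m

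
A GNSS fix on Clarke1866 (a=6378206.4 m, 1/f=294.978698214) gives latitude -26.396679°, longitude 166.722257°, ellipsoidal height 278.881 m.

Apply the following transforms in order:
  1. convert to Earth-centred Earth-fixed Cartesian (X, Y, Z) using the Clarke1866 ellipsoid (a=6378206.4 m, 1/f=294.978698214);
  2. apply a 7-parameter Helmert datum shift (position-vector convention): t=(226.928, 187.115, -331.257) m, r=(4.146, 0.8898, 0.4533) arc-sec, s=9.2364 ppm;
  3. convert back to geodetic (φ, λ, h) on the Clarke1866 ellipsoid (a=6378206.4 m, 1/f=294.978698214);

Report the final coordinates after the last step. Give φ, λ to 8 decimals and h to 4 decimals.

start: φ=-26.396679°, λ=166.722257°, h=278.881 m
→ ECEF (a=6378206.400, f=1/294.978698214): X=-5564440.9721, Y=1313095.9770, Z=-2818460.1748
→ Helmert 7p (PV): X=-5564280.4839, Y=1313339.6441, Z=-2818767.0658
→ geod (Bowring, a=6378206.400): φ=-26.39956228°, λ=166.71951093°, h=325.5495 m

φ=-26.39956228°, λ=166.71951093°, h=325.5495 m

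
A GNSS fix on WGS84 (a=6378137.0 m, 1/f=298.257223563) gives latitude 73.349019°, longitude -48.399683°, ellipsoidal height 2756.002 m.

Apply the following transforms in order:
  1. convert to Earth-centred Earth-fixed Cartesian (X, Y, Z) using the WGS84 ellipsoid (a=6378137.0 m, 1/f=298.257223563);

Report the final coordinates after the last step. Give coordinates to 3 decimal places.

X=1217667.014 m, Y=-1371476.082 m, Z=6091157.061 m

start: φ=73.349019°, λ=-48.399683°, h=2756.002 m
→ ECEF (a=6378137.000, f=1/298.257223563): X=1217667.0139, Y=-1371476.0818, Z=6091157.0613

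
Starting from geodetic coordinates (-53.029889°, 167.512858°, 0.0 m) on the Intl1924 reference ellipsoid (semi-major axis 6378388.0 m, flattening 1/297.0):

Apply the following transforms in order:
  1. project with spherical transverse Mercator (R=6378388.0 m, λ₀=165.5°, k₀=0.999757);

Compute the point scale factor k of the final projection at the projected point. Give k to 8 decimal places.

start: φ=-53.029889°, λ=167.512858°, h=0.000 m
→ into tm (λ₀=165.5°): φ=-53.02988900°, λ−λ₀=2.01285800°
scale k = 0.99998012

0.99998012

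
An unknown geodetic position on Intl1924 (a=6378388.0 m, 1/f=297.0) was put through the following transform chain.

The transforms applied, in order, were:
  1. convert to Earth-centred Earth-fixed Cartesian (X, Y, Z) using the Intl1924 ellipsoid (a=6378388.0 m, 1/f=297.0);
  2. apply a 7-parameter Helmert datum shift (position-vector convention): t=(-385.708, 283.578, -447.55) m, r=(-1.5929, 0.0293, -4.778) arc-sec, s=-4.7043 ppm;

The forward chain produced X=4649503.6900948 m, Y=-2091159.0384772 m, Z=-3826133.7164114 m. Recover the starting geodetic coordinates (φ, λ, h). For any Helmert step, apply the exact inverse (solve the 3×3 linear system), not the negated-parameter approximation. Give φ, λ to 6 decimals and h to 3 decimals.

start: X=4649503.6901, Y=-2091159.0385, Z=-3826133.7164 m
→ Helmert⁻¹: X=4649960.2602, Y=-2091315.1973, Z=-3825719.6535
→ geod (Bowring, a=6378388.000): φ=-37.06822000°, λ=-24.21578700°, h=3685.5510 m

φ=-37.068220°, λ=-24.215787°, h=3685.551 m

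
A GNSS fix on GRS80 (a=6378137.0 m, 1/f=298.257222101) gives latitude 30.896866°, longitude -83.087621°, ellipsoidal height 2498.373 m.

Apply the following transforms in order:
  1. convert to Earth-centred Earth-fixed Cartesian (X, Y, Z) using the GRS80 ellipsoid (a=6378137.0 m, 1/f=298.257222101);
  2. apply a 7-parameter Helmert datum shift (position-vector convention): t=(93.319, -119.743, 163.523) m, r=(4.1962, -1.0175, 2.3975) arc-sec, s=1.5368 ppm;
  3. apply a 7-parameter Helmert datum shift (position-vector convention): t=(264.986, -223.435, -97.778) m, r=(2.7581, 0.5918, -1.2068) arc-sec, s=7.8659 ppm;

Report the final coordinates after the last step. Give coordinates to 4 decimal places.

X=659916.2912 m, Y=-5440683.3883 m, Z=3257284.3099 m

start: φ=30.896866°, λ=-83.087621°, h=2498.373 m
→ ECEF (a=6378137.000, f=1/298.257222101): X=659527.1031, Y=-5440183.0381, Z=3257369.9967
→ Helmert 7p (PV): X=659668.6006, Y=-5440369.7428, Z=3257431.1052
→ Helmert 7p (PV): X=659916.2912, Y=-5440683.3883, Z=3257284.3099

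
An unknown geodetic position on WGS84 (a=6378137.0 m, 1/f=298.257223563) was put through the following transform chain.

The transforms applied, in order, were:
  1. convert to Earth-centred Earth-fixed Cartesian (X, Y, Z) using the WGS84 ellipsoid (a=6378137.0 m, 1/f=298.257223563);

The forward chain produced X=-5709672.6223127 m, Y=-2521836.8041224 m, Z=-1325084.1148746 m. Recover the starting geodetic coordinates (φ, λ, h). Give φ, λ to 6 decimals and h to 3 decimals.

start: X=-5709672.6223, Y=-2521836.8041, Z=-1325084.1149 m
→ geod (Bowring, a=6378137.000): φ=-12.06387400°, λ=-156.17000700°, h=3688.5130 m

φ=-12.063874°, λ=-156.170007°, h=3688.513 m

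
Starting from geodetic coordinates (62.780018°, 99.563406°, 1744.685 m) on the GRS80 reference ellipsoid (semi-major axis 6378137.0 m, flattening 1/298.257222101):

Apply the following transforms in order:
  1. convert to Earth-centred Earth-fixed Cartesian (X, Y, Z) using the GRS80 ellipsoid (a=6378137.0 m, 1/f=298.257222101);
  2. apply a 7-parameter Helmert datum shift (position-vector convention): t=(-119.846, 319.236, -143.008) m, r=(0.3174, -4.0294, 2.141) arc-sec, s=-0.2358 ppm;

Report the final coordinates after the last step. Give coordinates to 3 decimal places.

start: φ=62.780018°, λ=99.563406°, h=1744.685 m
→ ECEF (a=6378137.000, f=1/298.257222101): X=-486116.3670, Y=2885298.3024, Z=5650356.2139
→ Helmert 7p (PV): X=-486376.4275, Y=2885603.1174, Z=5650206.8171

X=-486376.427 m, Y=2885603.117 m, Z=5650206.817 m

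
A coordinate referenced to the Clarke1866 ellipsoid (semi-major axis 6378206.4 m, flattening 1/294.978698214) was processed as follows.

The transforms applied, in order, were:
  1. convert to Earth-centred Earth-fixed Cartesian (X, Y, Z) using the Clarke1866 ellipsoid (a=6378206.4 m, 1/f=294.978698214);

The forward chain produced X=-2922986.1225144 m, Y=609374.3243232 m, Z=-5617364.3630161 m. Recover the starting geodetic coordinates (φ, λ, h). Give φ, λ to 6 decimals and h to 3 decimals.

start: X=-2922986.1225, Y=609374.3243, Z=-5617364.3630 m
→ geod (Bowring, a=6378206.400): φ=-62.16871300°, λ=168.22384200°, h=272.8180 m

φ=-62.168713°, λ=168.223842°, h=272.818 m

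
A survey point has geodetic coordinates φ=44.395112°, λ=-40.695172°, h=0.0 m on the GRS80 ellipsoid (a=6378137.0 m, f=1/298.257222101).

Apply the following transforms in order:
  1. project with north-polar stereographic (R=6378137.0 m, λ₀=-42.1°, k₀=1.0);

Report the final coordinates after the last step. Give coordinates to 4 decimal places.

start: φ=44.395112°, λ=-40.695172°, h=0.000 m
→ stereo (R=6378137.0, λ₀=-42.1°): E=131478.7057, N=-5361272.1888

E=131478.7057 m, N=-5361272.1888 m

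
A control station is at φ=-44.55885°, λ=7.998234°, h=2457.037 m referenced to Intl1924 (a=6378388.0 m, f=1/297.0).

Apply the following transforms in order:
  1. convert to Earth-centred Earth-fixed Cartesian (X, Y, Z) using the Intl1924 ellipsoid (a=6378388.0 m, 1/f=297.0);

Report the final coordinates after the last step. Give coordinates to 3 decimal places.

X=4509783.367 m, Y=633666.971 m, Z=-4454353.655 m

start: φ=-44.558850°, λ=7.998234°, h=2457.037 m
→ ECEF (a=6378388.000, f=1/297.0): X=4509783.3671, Y=633666.9709, Z=-4454353.6553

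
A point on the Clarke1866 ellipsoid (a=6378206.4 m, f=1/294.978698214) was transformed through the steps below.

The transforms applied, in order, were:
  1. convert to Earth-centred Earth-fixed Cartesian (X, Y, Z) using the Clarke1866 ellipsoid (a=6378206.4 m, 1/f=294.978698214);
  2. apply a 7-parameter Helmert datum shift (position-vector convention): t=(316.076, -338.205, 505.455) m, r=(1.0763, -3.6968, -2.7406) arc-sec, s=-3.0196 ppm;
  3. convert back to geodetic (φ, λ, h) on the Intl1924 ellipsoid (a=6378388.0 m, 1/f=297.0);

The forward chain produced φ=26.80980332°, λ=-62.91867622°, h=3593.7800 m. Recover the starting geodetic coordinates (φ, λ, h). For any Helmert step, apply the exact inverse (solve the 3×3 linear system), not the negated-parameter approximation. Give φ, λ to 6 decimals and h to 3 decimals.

φ=26.808404°, λ=-62.918669°, h=3199.148 m

start: φ=26.809803°, λ=-62.918676°, h=3593.780 m
→ ECEF (a=6378388.000, f=1/297.0): X=2594892.9551, Y=-5074943.9555, Z=2861082.7303
→ Helmert⁻¹: X=2594703.4073, Y=-5074571.6719, Z=2860565.8886
→ geod (Bowring, a=6378206.400): φ=26.80840400°, λ=-62.91866900°, h=3199.1480 m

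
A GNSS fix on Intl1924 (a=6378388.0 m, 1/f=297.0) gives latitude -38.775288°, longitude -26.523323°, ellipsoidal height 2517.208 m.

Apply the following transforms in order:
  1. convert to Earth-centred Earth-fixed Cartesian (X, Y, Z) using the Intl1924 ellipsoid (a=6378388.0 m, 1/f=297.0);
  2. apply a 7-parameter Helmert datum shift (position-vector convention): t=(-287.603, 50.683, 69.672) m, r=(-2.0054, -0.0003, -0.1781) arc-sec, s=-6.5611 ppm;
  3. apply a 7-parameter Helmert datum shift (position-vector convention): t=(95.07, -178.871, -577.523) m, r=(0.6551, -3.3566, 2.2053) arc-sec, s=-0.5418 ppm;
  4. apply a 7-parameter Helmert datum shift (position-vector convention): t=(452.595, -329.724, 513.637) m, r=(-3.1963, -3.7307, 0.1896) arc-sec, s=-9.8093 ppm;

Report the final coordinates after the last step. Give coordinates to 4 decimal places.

start: φ=-38.775288°, λ=-26.523323°, h=2517.208 m
→ ECEF (a=6378388.000, f=1/297.0): X=4456919.0266, Y=-2224403.5549, Z=-3974541.3174
→ Helmert 7p (PV): X=4456600.2664, Y=-2224380.7677, Z=-3974423.9350
→ Helmert 7p (PV): X=4456781.3808, Y=-2224498.1626, Z=-3974933.8460
→ Helmert 7p (PV): X=4457264.1963, Y=-2224863.5645, Z=-3974266.1382

X=4457264.1963 m, Y=-2224863.5645 m, Z=-3974266.1382 m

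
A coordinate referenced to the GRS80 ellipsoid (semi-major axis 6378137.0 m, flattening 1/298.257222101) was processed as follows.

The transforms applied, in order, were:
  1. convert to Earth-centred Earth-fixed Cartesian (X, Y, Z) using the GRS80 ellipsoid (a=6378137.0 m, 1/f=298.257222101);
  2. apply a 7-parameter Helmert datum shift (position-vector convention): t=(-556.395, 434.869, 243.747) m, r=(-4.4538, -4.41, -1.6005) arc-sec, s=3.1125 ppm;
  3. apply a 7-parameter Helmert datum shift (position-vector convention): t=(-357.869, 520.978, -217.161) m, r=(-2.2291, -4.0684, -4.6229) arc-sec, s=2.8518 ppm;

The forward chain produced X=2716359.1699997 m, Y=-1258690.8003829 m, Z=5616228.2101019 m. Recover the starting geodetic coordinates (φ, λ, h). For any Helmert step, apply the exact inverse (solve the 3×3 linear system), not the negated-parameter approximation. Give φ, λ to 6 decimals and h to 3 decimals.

start: X=2716359.1700, Y=-1258690.8004, Z=5616228.2101 m
→ Helmert⁻¹: X=2716848.2915, Y=-1259207.9921, Z=5616362.1584
→ Helmert⁻¹: X=2717526.0754, Y=-1259739.1185, Z=5616015.6287
→ geod (Bowring, a=6378137.000): φ=62.08611200°, λ=-24.87060000°, h=3396.4880 m

φ=62.086112°, λ=-24.870600°, h=3396.488 m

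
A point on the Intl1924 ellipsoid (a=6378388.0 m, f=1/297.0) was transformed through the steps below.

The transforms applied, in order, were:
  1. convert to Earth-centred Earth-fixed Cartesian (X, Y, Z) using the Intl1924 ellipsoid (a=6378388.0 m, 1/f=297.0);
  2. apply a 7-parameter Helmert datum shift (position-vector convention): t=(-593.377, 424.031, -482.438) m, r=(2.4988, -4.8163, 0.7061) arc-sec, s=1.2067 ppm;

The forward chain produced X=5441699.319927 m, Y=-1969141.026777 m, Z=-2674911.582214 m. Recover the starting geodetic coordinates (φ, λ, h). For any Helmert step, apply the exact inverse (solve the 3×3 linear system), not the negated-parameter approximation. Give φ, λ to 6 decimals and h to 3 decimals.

φ=-24.949511°, λ=-19.895892°, h=1158.538 m

start: X=5441699.3199, Y=-1969141.0268, Z=-2674911.5822 m
→ Helmert⁻¹: X=5442216.9367, Y=-1969613.7119, Z=-2674529.1323
→ geod (Bowring, a=6378388.000): φ=-24.94951100°, λ=-19.89589200°, h=1158.5380 m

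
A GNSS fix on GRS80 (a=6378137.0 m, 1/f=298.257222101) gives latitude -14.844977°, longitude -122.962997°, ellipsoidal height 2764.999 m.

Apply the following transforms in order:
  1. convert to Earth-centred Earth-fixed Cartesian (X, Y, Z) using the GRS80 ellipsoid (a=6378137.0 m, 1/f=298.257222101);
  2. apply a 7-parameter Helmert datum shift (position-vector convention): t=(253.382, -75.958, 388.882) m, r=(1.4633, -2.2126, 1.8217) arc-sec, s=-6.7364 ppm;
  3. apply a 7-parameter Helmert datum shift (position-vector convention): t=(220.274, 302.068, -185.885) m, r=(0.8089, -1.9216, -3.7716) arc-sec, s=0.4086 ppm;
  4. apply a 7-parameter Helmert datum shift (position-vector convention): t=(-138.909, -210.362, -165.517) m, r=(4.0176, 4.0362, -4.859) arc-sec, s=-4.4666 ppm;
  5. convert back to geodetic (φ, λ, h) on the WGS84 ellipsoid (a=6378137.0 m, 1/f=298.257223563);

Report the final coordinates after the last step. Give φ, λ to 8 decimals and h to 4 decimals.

φ=-14.84659230°, λ=-122.96260362°, h=2497.9983 m

start: φ=-14.844977°, λ=-122.962997°, h=2764.999 m
→ ECEF (a=6378137.000, f=1/298.257222101): X=-3356687.9145, Y=-5176161.5449, Z=-1624234.0569
→ Helmert 7p (PV): X=-3356348.7827, Y=-5176220.7571, Z=-1623906.9612
→ Helmert 7p (PV): X=-3356209.3999, Y=-5175853.0640, Z=-1624145.0775
→ Helmert 7p (PV): X=-3356487.0268, Y=-5175929.6106, Z=-1624338.4800
→ geod (Bowring, a=6378137.000): φ=-14.84659230°, λ=-122.96260362°, h=2497.9983 m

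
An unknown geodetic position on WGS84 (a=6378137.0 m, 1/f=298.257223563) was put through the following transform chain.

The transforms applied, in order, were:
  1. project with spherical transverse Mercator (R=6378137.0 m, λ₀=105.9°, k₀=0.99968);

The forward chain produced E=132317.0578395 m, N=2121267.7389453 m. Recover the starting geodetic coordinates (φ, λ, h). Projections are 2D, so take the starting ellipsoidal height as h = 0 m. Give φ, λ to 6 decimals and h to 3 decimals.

φ=19.057510°, λ=107.157872°, h=0.000 m

start: E=132317.0578, N=2121267.7389 m
→ tm⁻¹: φ=19.05751000°, λ=107.15787200°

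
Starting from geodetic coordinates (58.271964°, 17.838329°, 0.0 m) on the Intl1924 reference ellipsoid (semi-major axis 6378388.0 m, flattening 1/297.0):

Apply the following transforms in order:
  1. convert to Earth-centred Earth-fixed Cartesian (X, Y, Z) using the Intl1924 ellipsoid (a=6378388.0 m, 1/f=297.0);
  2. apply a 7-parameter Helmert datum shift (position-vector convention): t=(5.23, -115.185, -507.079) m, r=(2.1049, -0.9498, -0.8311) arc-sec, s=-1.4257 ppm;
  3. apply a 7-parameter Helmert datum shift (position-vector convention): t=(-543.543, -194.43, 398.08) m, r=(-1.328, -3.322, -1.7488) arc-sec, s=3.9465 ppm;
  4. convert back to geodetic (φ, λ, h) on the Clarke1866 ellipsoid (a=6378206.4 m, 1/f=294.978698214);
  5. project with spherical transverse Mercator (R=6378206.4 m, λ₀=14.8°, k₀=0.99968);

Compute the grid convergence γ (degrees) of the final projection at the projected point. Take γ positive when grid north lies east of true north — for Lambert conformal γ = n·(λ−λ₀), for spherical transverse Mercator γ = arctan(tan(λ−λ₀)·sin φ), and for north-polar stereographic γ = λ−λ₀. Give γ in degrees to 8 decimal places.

2.58283561

start: φ=58.271964°, λ=17.838329°, h=0.000 m
→ ECEF (a=6378388.000, f=1/297.0): X=3200850.3407, Y=1030043.1152, Z=5401842.9427
→ Helmert 7p (PV): X=3200830.2835, Y=1029858.4397, Z=5401353.4128
→ Helmert 7p (PV): X=3200221.1122, Y=1029675.7117, Z=5401817.7299
→ geod (Bowring, a=6378206.400): φ=58.27845718°, λ=17.83565343°, h=-108.0667 m
→ into tm (λ₀=14.8°): φ=58.27845718°, λ−λ₀=3.03565343°
convergence γ = 2.58283561°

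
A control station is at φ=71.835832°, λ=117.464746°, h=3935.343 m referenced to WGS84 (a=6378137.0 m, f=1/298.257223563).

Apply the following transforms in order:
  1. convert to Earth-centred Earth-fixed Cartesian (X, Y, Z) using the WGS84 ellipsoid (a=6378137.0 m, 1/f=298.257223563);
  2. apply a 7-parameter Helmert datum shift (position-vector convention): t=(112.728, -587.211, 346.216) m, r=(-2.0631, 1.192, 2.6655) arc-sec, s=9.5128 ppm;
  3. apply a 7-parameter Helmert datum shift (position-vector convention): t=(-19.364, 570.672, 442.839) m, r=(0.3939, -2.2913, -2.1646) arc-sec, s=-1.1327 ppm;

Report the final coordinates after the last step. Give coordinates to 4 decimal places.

X=-920321.5160 m, Y=1770719.7399 m, Z=6042560.2049 m

start: φ=71.835832°, λ=117.464746°, h=3935.343 m
→ ECEF (a=6378137.000, f=1/298.257223563): X=-920370.6576, Y=1770674.7836, Z=6041739.7542
→ Helmert 7p (PV): X=-920254.6516, Y=1770152.9540, Z=6042131.0521
→ Helmert 7p (PV): X=-920321.5160, Y=1770719.7399, Z=6042560.2049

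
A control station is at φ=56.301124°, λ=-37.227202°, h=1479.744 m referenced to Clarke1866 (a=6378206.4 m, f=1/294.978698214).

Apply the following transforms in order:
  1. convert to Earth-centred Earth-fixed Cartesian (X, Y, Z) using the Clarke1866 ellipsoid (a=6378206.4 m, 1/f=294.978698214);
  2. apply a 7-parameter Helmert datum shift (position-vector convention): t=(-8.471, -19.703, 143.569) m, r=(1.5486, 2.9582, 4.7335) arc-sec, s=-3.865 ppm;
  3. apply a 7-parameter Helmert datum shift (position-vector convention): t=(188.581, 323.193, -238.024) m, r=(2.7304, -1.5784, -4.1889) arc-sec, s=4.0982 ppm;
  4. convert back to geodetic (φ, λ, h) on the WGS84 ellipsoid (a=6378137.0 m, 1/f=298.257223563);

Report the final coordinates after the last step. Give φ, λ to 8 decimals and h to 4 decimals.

start: φ=56.301124°, λ=-37.227202°, h=1479.744 m
→ ECEF (a=6378206.400, f=1/294.978698214): X=2825028.1142, Y=-2146427.7716, Z=5284147.9666
→ Helmert 7p (PV): X=2825133.7656, Y=-2146414.0206, Z=5284214.4817
→ Helmert 7p (PV): X=2825249.8976, Y=-2146226.9474, Z=5283991.3194
→ geod (Bowring, a=6378137.000): φ=56.29795717°, λ=-37.22245300°, h=1284.9015 m

φ=56.29795717°, λ=-37.22245300°, h=1284.9015 m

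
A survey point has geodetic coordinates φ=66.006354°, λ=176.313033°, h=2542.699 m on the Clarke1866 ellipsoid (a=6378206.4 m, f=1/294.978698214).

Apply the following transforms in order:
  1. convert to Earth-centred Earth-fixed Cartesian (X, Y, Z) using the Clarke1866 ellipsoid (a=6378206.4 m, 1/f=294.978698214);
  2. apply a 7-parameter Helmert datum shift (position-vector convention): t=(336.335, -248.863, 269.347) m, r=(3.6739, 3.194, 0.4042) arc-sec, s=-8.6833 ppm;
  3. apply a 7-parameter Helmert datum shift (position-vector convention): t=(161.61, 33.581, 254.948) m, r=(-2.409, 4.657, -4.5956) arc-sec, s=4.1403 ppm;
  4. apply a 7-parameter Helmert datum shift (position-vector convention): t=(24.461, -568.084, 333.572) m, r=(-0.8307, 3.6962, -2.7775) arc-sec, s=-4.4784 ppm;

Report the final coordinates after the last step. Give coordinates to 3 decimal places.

start: φ=66.006354°, λ=176.313033°, h=2542.699 m
→ ECEF (a=6378206.400, f=1/294.978698214): X=-2596609.9919, Y=167322.1269, Z=5806368.7335
→ Helmert 7p (PV): X=-2596161.5271, Y=166963.3031, Z=5806630.8503
→ Helmert 7p (PV): X=-2595875.8446, Y=167123.2352, Z=5806966.5053
→ Helmert 7p (PV): X=-2595733.4493, Y=166612.7444, Z=5807319.9154

X=-2595733.449 m, Y=166612.744 m, Z=5807319.915 m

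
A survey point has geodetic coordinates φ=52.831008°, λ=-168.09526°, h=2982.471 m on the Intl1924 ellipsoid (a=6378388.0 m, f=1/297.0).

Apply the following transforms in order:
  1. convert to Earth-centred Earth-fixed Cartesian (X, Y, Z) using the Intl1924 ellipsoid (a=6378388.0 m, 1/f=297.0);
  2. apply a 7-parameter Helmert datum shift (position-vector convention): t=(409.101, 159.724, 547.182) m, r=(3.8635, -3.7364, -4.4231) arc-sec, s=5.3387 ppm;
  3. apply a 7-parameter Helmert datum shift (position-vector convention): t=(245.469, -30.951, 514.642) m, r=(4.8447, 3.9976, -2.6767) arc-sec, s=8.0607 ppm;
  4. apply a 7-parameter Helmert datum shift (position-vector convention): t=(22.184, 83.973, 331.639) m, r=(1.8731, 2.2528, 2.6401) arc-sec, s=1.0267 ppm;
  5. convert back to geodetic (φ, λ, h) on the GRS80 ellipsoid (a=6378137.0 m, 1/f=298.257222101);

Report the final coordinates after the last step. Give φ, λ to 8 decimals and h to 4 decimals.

start: φ=52.831008°, λ=-168.095260°, h=2982.471 m
→ ECEF (a=6378388.000, f=1/297.0): X=-3780570.9142, Y=-797017.9055, Z=5061680.7438
→ Helmert 7p (PV): X=-3780290.7784, Y=-796876.1760, Z=5062171.5360
→ Helmert 7p (PV): X=-3779988.0121, Y=-796983.3932, Z=5062781.5317
→ Helmert 7p (PV): X=-3779904.2128, Y=-796994.5961, Z=5063152.4158
→ geod (Bowring, a=6378137.000): φ=52.84290495°, λ=-168.09355845°, h=3951.3345 m

φ=52.84290495°, λ=-168.09355845°, h=3951.3345 m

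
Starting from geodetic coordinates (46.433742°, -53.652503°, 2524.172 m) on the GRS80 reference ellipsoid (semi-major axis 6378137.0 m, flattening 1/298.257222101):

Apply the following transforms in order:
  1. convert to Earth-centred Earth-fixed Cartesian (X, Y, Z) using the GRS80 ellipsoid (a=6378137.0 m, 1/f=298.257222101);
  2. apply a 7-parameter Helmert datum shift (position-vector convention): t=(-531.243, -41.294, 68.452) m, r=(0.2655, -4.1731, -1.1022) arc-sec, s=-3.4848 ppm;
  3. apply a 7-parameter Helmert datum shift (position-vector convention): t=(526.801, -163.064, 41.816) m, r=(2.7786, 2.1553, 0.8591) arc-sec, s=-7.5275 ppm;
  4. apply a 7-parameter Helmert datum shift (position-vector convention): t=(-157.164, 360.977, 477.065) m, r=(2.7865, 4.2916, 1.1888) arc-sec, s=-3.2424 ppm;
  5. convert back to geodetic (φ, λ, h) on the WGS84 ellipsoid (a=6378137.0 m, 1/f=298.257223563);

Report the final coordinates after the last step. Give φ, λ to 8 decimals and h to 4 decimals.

φ=46.43715238°, λ=-53.65319708°, h=2705.3890 m

start: φ=46.433742°, λ=-53.652503°, h=2524.172 m
→ ECEF (a=6378137.000, f=1/298.257222101): X=2610909.4223, Y=-3548153.9263, Z=4600436.3536
→ Helmert 7p (PV): X=2610257.0463, Y=-3548202.7289, Z=4600537.0300
→ Helmert 7p (PV): X=2610827.0484, Y=-3548390.1856, Z=4600469.1430
→ Helmert 7p (PV): X=2610777.5883, Y=-3548064.8050, Z=4600829.0338
→ geod (Bowring, a=6378137.000): φ=46.43715238°, λ=-53.65319708°, h=2705.3890 m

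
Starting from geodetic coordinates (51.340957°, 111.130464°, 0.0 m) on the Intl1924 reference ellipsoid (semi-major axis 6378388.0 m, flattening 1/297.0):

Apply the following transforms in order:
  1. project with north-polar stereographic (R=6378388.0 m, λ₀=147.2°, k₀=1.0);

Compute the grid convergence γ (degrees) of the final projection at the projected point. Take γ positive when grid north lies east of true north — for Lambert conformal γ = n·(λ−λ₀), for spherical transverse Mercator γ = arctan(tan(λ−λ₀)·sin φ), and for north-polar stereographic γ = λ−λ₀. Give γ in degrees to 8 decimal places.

start: φ=51.340957°, λ=111.130464°, h=0.000 m
→ into stereo (λ₀=147.2°): φ=51.34095700°, λ−λ₀=-36.06953600°
convergence γ = -36.06953600°

-36.06953600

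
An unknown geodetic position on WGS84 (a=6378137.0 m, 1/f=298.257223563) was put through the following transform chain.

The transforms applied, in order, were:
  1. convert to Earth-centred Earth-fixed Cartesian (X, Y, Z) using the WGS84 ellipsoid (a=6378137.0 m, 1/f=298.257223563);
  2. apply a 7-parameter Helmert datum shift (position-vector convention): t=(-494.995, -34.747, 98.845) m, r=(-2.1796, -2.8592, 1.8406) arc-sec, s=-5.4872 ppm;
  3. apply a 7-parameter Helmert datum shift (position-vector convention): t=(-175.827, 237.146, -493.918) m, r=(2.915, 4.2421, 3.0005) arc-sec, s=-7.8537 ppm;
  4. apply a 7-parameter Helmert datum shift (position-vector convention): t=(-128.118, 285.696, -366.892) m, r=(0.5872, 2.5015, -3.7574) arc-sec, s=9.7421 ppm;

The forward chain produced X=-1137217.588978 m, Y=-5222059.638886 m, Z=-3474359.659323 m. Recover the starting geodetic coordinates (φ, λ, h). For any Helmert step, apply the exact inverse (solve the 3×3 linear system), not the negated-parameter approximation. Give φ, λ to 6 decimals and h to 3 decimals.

φ=-33.196011°, λ=-102.275675°, h=2608.274 m

start: X=-1137217.5890, Y=-5222059.6389, Z=-3474359.6593 m
→ Helmert⁻¹: X=-1136941.1307, Y=-5222325.0595, Z=-3473957.8450
→ Helmert⁻¹: X=-1136778.7687, Y=-5222635.7735, Z=-3473440.7781
→ Helmert⁻¹: X=-1136384.7626, Y=-5222582.8381, Z=-3473598.1179
→ geod (Bowring, a=6378137.000): φ=-33.19601100°, λ=-102.27567500°, h=2608.2740 m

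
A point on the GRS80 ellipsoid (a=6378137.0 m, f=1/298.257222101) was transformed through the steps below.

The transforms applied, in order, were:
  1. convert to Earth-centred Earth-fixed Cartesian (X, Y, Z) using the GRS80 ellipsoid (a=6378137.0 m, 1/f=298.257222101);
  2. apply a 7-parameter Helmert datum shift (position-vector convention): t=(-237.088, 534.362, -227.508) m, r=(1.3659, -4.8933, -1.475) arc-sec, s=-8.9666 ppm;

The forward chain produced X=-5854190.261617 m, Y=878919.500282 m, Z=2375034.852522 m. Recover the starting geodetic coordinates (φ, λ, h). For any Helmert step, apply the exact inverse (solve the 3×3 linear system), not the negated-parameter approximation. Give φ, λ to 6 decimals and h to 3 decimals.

start: X=-5854190.2616, Y=878919.5003, Z=2375034.8525 m
→ Helmert⁻¹: X=-5853955.5924, Y=878366.8830, Z=2375416.7178
→ geod (Bowring, a=6378137.000): φ=21.99825200°, λ=171.46661600°, h=3158.9820 m

φ=21.998252°, λ=171.466616°, h=3158.982 m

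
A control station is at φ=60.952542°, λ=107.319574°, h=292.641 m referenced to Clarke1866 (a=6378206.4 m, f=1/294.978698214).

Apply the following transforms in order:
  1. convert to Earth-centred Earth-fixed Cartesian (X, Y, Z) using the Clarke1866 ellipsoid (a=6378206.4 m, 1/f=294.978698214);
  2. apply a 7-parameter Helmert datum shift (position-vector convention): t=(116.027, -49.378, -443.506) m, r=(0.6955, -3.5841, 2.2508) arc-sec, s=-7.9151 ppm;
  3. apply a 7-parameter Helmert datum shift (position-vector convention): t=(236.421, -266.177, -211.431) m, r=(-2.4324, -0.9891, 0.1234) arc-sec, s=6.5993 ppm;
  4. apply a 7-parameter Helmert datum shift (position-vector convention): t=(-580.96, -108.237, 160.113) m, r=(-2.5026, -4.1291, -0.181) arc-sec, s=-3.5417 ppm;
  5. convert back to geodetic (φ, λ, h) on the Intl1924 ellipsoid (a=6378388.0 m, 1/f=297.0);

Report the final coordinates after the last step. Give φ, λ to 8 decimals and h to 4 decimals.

start: φ=60.952542°, λ=107.319574°, h=292.641 m
→ ECEF (a=6378206.400, f=1/294.978698214): X=-924367.2666, Y=2964234.4984, Z=5552836.3637
→ Helmert 7p (PV): X=-924372.7557, Y=2964132.8481, Z=5552342.8395
→ Helmert 7p (PV): X=-924170.8335, Y=2963951.1563, Z=5552128.6624
→ Helmert 7p (PV): X=-924857.0641, Y=2963900.5963, Z=5552214.6496
→ geod (Bowring, a=6378388.000): φ=60.95007083°, λ=107.33003709°, h=-628.3234 m

φ=60.95007083°, λ=107.33003709°, h=-628.3234 m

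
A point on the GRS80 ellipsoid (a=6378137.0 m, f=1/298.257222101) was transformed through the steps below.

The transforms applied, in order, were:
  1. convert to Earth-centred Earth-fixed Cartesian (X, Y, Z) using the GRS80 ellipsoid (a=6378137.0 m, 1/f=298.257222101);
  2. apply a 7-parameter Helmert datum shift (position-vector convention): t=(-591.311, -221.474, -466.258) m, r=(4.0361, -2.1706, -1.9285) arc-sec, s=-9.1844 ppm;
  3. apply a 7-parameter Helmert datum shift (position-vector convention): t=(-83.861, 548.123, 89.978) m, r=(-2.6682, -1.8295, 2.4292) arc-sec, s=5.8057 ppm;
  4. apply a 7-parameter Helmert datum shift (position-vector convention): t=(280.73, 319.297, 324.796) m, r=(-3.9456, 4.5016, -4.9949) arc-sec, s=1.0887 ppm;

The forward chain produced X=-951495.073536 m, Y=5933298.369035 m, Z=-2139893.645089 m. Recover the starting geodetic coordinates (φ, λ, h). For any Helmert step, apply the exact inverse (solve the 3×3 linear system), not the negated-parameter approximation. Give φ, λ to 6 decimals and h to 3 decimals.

φ=-19.724132°, λ=99.109103°, h=2373.494 m

start: X=-951495.0735, Y=5933298.3690, Z=-2139893.6451 m
→ Helmert⁻¹: X=-951871.7335, Y=5932990.5003, Z=-2140123.3940
→ Helmert⁻¹: X=-951731.4619, Y=5932446.8283, Z=-2140115.7642
→ Helmert⁻¹: X=-951226.8726, Y=5932672.0270, Z=-2139775.2356
→ geod (Bowring, a=6378137.000): φ=-19.72413200°, λ=99.10910300°, h=2373.4940 m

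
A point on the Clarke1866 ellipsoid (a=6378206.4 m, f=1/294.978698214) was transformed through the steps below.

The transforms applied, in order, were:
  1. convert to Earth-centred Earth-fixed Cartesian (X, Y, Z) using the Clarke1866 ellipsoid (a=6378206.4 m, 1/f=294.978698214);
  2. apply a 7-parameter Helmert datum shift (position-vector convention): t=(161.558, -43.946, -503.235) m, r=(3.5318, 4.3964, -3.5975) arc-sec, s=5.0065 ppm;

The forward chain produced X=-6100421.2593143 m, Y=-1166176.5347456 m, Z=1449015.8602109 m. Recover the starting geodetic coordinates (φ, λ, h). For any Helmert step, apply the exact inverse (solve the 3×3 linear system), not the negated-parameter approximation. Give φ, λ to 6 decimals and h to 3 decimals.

start: X=-6100421.2593, Y=-1166176.5347, Z=1449015.8602 m
→ Helmert⁻¹: X=-6100562.8279, Y=-1166208.3339, Z=1449401.7773
→ geod (Bowring, a=6378206.400): φ=13.22180200°, λ=-169.17767500°, h=820.8470 m

φ=13.221802°, λ=-169.177675°, h=820.847 m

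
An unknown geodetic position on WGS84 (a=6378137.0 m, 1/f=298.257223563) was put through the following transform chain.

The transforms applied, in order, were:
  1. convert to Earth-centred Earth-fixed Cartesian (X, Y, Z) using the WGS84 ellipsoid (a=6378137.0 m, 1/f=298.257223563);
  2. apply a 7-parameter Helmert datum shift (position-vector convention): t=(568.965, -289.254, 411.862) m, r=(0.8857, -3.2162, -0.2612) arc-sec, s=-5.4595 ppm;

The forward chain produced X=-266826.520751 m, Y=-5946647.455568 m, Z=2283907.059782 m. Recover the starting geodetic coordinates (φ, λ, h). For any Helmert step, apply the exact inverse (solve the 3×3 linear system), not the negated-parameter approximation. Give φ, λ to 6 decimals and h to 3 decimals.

φ=21.117523°, λ=-92.574328°, h=-1.400 m

start: X=-266826.5208, Y=-5946647.4556, Z=2283907.0598 m
→ Helmert⁻¹: X=-267353.8093, Y=-5946381.1989, Z=2283537.3671
→ geod (Bowring, a=6378137.000): φ=21.11752300°, λ=-92.57432800°, h=-1.4000 m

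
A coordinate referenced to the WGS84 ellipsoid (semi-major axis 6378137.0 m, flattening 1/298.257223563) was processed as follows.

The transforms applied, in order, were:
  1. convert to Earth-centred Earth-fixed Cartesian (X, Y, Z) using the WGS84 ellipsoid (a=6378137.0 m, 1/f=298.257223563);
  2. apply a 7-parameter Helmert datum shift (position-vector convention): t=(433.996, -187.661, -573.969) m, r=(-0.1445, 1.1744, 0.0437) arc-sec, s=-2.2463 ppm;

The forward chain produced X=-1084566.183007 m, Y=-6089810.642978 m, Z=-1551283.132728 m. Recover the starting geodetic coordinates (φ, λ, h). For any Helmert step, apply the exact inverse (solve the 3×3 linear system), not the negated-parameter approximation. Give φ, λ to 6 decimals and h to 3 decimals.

start: X=-1084566.1830, Y=-6089810.6430, Z=-1551283.1327 m
→ Helmert⁻¹: X=-1084995.0771, Y=-6089635.3449, Z=-1550723.0908
→ geod (Bowring, a=6378137.000): φ=-14.16510700°, λ=-100.10242400°, h=93.2850 m

φ=-14.165107°, λ=-100.102424°, h=93.285 m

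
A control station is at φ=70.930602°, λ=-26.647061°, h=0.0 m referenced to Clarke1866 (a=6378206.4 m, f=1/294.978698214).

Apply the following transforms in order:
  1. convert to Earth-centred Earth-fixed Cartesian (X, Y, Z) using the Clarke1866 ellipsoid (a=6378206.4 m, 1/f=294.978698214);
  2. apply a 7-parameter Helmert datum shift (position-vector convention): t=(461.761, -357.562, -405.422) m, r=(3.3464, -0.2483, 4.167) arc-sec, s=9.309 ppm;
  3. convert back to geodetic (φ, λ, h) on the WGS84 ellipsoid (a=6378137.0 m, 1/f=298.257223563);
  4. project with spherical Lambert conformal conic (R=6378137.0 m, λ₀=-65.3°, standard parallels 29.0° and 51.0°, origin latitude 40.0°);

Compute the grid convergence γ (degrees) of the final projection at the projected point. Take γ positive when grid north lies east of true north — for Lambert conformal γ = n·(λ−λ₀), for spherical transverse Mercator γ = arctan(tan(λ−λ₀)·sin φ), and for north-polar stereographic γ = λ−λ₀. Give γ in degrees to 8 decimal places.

24.99871336

start: φ=70.930602°, λ=-26.647061°, h=0.000 m
→ ECEF (a=6378206.400, f=1/294.978698214): X=1868167.0214, Y=-937428.3879, Z=6005573.1327
→ Helmert 7p (PV): X=1868657.8819, Y=-937854.3691, Z=6005210.6567
→ geod (Bowring, a=6378137.000): φ=70.92288509°, λ=-26.65146172°, h=-279.8113 m
→ into lcc (λ₀=-65.3°): φ=70.92288509°, λ−λ₀=38.64853828°
convergence γ = 24.99871336°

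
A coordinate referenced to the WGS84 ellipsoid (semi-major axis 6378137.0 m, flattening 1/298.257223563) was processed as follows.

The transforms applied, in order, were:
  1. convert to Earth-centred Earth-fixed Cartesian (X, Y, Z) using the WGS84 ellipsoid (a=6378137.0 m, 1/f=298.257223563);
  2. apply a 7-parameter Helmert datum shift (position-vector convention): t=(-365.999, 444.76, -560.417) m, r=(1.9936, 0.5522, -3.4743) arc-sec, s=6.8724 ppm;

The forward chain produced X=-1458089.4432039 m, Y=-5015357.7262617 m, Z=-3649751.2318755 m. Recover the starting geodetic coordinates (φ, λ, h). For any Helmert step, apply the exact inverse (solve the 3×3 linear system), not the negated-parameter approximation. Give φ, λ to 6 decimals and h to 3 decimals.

start: X=-1458089.4432, Y=-5015357.7263, Z=-3649751.2319 m
→ Helmert⁻¹: X=-1457619.1710, Y=-5015827.8375, Z=-3649121.1594
→ geod (Bowring, a=6378137.000): φ=-35.11977300°, λ=-106.20407100°, h=656.1620 m

φ=-35.119773°, λ=-106.204071°, h=656.162 m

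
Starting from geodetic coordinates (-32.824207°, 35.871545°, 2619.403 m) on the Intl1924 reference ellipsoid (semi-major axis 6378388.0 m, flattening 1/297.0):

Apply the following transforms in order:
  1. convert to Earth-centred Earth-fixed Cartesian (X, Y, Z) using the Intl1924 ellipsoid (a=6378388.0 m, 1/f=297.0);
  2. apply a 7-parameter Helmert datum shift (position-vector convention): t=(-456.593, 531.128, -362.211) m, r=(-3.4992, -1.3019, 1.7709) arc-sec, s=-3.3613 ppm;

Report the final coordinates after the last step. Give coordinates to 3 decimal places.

X=4348986.650 m, Y=3145695.007 m, Z=-3439439.821 m

start: φ=-32.824207°, λ=35.871545°, h=2619.403 m
→ ECEF (a=6378388.000, f=1/297.0): X=4349463.1592, Y=3145195.4502, Z=-3439063.2655
→ Helmert 7p (PV): X=4348986.6497, Y=3145695.0066, Z=-3439439.8208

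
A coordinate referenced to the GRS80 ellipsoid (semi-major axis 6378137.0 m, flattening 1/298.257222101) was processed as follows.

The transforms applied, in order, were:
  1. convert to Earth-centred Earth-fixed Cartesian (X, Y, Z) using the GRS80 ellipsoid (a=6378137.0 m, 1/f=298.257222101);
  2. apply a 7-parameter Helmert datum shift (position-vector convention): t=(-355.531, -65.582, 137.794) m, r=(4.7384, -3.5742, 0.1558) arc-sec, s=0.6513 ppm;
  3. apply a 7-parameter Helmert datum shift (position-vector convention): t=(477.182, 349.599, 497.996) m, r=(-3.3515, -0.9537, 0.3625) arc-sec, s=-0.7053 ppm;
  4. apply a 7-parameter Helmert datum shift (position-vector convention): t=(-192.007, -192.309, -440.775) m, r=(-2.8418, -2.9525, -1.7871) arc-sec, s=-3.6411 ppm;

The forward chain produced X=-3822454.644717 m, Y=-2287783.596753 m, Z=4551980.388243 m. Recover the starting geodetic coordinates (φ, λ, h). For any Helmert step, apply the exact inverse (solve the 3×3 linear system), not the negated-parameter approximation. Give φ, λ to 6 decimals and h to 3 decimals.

start: X=-3822454.6447, Y=-2287783.5968, Z=4551980.3882 m
→ Helmert⁻¹: X=-3822191.5697, Y=-2287695.4542, Z=4552460.9319
→ Helmert⁻¹: X=-3822654.4224, Y=-2288113.9113, Z=4551946.6426
→ Helmert⁻¹: X=-3822219.2534, Y=-2287939.3834, Z=4551924.6757
→ geod (Bowring, a=6378137.000): φ=45.81101700°, λ=-149.09571400°, h=1804.0400 m

φ=45.811017°, λ=-149.095714°, h=1804.040 m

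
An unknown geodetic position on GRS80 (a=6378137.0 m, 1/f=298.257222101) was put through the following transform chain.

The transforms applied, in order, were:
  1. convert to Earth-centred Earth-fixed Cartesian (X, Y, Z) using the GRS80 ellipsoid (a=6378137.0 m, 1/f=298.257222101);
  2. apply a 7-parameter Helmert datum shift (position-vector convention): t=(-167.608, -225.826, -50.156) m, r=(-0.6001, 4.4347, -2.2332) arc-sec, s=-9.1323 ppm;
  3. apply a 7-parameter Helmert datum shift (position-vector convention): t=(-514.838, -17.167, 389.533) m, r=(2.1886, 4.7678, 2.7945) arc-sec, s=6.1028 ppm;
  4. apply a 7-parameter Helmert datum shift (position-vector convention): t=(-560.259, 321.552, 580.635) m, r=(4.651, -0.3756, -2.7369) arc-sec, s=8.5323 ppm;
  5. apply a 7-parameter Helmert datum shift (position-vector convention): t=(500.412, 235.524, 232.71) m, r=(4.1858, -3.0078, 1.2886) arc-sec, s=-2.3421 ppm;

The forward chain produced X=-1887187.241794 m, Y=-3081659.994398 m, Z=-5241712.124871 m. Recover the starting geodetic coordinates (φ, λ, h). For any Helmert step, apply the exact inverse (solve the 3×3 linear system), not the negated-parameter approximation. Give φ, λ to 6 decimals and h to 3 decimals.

φ=-55.602543°, λ=-121.465936°, h=3849.034 m

start: X=-1887187.2418, Y=-3081659.9944, Z=-5241712.1249 m
→ Helmert⁻¹: X=-1887787.7672, Y=-3081997.3179, Z=-5241867.0399
→ Helmert⁻¹: X=-1887180.0516, Y=-3082435.8192, Z=-5242330.0038
→ Helmert⁻¹: X=-1886574.2762, Y=-3082429.9098, Z=-5242698.4433
→ Helmert⁻¹: X=-1886277.8054, Y=-3082237.4010, Z=-5242745.6875
→ geod (Bowring, a=6378137.000): φ=-55.60254300°, λ=-121.46593600°, h=3849.0340 m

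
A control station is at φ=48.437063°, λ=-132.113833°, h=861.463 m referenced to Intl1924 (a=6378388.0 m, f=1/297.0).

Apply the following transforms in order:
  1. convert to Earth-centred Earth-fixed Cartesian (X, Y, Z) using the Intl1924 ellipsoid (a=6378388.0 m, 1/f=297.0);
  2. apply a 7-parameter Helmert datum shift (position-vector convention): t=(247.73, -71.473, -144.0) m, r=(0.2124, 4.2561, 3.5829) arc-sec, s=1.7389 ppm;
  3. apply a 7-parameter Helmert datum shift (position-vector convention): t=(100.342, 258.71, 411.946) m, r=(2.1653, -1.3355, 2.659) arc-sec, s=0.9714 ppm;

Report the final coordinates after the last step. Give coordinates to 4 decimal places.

start: φ=48.437063°, λ=-132.113833°, h=861.463 m
→ ECEF (a=6378388.000, f=1/297.0): X=-2843536.0182, Y=-3145476.6850, Z=4749991.3166
→ Helmert 7p (PV): X=-2843140.5823, Y=-3145607.9124, Z=4749911.0114
→ Helmert 7p (PV): X=-2843033.2057, Y=-3145438.7726, Z=4750276.1414

X=-2843033.2057 m, Y=-3145438.7726 m, Z=4750276.1414 m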